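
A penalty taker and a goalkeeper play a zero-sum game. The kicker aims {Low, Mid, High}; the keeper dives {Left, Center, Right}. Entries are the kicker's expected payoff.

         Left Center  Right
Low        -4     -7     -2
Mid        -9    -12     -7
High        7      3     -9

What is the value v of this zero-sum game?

Row minima: Low → -7, Mid → -12, High → -9; maximin = -7.
Column maxima: Left → 7, Center → 3, Right → -2; minimax = -2.
-7 ≠ -2, so there is no saddle point; optimal play is mixed.
Mid is strictly dominated by Low, so the kicker never plays it.
Left is strictly dominated by Center (it gives the kicker strictly more in every row), so the keeper never plays it.
On the remaining 2×2 (Low, High vs Center, Right):
Let the kicker play Low with probability p. Expected payoff against Center: (-7)p + 3(1−p) = −10p + 3; against Right: (-2)p + (-9)(1−p) = 7p − 9.
Setting these equal: −10p + 3 = 7p − 9 ⇒ −17p = -12 ⇒ p = 12/17, and the value is (-10)·(12/17) + 3 = -69/17.
For the keeper: with q = P(Center), equating Low's and High's payoffs gives −5q − 2 = 12q − 9 ⇒ q = 7/17.

-69/17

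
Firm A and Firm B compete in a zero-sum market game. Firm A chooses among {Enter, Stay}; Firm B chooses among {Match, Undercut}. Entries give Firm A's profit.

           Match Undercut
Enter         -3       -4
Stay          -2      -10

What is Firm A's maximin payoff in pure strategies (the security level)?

-4

Row minima: Enter → -4, Stay → -10.
The best of these is -4.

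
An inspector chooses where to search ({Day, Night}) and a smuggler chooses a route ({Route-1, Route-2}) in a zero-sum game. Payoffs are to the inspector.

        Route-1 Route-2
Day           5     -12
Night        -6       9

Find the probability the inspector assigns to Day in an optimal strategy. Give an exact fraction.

Row minima: Day → -12, Night → -6; maximin = -6.
Column maxima: Route-1 → 5, Route-2 → 9; minimax = 5.
-6 ≠ 5, so there is no saddle point; optimal play is mixed.
Let the inspector play Day with probability p. Expected payoff against Route-1: 5p + (-6)(1−p) = 11p − 6; against Route-2: (-12)p + 9(1−p) = −21p + 9.
Setting these equal: 11p − 6 = −21p + 9 ⇒ 32p = 15 ⇒ p = 15/32, and the value is (11)·(15/32) − 6 = -27/32.
For the smuggler: with q = P(Route-1), equating Day's and Night's payoffs gives 17q − 12 = −15q + 9 ⇒ q = 21/32.

15/32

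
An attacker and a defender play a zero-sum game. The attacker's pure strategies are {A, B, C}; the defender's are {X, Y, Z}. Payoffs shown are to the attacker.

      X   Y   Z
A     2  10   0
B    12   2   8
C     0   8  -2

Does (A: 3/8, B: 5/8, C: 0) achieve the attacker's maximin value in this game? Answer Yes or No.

Yes

Against X this mix gives (3/8)·2 + (5/8)·12 = 33/4.
Against Y this mix gives (3/8)·10 + (5/8)·2 = 5.
Against Z this mix gives (3/8)·0 + (5/8)·8 = 5.
All of the defender's active replies (Y, Z) yield 5, and no column does worse for the attacker. The mix makes the defender indifferent and guarantees 5, so it is optimal.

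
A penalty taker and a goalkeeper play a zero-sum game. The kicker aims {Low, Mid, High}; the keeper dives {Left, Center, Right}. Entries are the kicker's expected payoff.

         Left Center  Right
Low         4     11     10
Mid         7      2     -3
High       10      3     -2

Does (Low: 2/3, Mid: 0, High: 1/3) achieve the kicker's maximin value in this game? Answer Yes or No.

Yes

Against Left this mix gives (2/3)·4 + (1/3)·10 = 6.
Against Center this mix gives (2/3)·11 + (1/3)·3 = 25/3.
Against Right this mix gives (2/3)·10 + (1/3)·(-2) = 6.
All of the keeper's active replies (Left, Right) yield 6, and no column does worse for the kicker. The mix makes the keeper indifferent and guarantees 6, so it is optimal.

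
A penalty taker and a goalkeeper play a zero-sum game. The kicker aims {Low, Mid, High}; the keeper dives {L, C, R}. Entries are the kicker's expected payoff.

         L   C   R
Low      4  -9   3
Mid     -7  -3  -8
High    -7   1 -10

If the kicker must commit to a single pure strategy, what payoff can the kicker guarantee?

Row minima: Low → -9, Mid → -8, High → -10.
The best of these is -8.

-8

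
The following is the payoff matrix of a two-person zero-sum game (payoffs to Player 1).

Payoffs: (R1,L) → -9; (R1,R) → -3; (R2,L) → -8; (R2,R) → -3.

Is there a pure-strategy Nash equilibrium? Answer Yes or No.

Yes

Row minima: R1 → -9, R2 → -8; maximin = -8.
Column maxima: L → -8, R → -3; minimax = -8.
maximin = minimax = -8, so a saddle point exists.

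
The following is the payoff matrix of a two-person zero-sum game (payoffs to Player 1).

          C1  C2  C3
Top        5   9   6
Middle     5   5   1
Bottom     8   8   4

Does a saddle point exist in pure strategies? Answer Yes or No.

Row minima: Top → 5, Middle → 1, Bottom → 4; maximin = 5.
Column maxima: C1 → 8, C2 → 9, C3 → 6; minimax = 6.
5 ≠ 6, so no pure-strategy equilibrium exists.

No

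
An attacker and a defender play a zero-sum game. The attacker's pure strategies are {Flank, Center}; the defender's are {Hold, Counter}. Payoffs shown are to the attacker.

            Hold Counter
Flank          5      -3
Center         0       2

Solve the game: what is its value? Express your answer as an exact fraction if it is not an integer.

1

Row minima: Flank → -3, Center → 0; maximin = 0.
Column maxima: Hold → 5, Counter → 2; minimax = 2.
0 ≠ 2, so there is no saddle point; optimal play is mixed.
Let the attacker play Flank with probability p. Expected payoff against Hold: 5p + 0(1−p) = 5p; against Counter: (-3)p + 2(1−p) = −5p + 2.
Setting these equal: 5p = −5p + 2 ⇒ 10p = 2 ⇒ p = 1/5, and the value is (5)·(1/5) = 1.
For the defender: with q = P(Hold), equating Flank's and Center's payoffs gives 8q − 3 = −2q + 2 ⇒ q = 1/2.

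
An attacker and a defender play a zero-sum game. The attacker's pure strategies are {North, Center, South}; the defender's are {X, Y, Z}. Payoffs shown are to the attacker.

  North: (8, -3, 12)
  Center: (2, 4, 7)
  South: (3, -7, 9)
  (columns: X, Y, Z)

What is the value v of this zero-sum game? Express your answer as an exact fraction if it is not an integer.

Row minima: North → -3, Center → 2, South → -7; maximin = 2.
Column maxima: X → 8, Y → 4, Z → 12; minimax = 4.
2 ≠ 4, so there is no saddle point; optimal play is mixed.
South is strictly dominated by North, so the attacker never plays it.
Z is strictly dominated by X (it gives the attacker strictly more in every row), so the defender never plays it.
On the remaining 2×2 (North, Center vs X, Y):
Let the attacker play North with probability p. Expected payoff against X: 8p + 2(1−p) = 6p + 2; against Y: (-3)p + 4(1−p) = −7p + 4.
Setting these equal: 6p + 2 = −7p + 4 ⇒ 13p = 2 ⇒ p = 2/13, and the value is (6)·(2/13) + 2 = 38/13.
For the defender: with q = P(X), equating North's and Center's payoffs gives 11q − 3 = −2q + 4 ⇒ q = 7/13.

38/13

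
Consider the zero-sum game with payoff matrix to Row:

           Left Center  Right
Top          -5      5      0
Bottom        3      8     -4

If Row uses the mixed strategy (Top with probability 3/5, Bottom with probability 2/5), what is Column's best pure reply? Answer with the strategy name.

Left

If Column plays Left, Row's expected payoff is (3/5)·(-5) + (2/5)·3 = -9/5.
If Column plays Center, Row's expected payoff is (3/5)·5 + (2/5)·8 = 31/5.
If Column plays Right, Row's expected payoff is (3/5)·0 + (2/5)·(-4) = -8/5.
Column minimizes Row's payoff; the smallest is -9/5, so the best response is Left.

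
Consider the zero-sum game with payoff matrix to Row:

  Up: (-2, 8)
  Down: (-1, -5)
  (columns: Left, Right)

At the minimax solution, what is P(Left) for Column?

Row minima: Up → -2, Down → -5; maximin = -2.
Column maxima: Left → -1, Right → 8; minimax = -1.
-2 ≠ -1, so there is no saddle point; optimal play is mixed.
Let Row play Up with probability p. Expected payoff against Left: (-2)p + (-1)(1−p) = −p − 1; against Right: 8p + (-5)(1−p) = 13p − 5.
Setting these equal: −p − 1 = 13p − 5 ⇒ −14p = -4 ⇒ p = 2/7, and the value is (-1)·(2/7) − 1 = -9/7.
For Column: with q = P(Left), equating Up's and Down's payoffs gives −10q + 8 = 4q − 5 ⇒ q = 13/14.

13/14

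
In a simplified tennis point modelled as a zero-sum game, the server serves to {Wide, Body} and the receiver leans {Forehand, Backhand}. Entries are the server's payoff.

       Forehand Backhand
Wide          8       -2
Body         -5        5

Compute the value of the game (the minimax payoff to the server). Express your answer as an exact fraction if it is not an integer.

3/2

Row minima: Wide → -2, Body → -5; maximin = -2.
Column maxima: Forehand → 8, Backhand → 5; minimax = 5.
-2 ≠ 5, so there is no saddle point; optimal play is mixed.
Let the server play Wide with probability p. Expected payoff against Forehand: 8p + (-5)(1−p) = 13p − 5; against Backhand: (-2)p + 5(1−p) = −7p + 5.
Setting these equal: 13p − 5 = −7p + 5 ⇒ 20p = 10 ⇒ p = 1/2, and the value is (13)·(1/2) − 5 = 3/2.
For the receiver: with q = P(Forehand), equating Wide's and Body's payoffs gives 10q − 2 = −10q + 5 ⇒ q = 7/20.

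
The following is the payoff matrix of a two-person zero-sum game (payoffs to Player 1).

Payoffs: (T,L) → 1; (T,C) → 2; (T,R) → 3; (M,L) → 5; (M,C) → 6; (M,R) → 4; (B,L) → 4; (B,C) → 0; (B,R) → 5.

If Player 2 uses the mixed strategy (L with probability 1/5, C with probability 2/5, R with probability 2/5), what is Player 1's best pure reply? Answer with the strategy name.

M

Expected payoff of T: (1/5)·1 + (2/5)·2 + (2/5)·3 = 11/5.
Expected payoff of M: (1/5)·5 + (2/5)·6 + (2/5)·4 = 5.
Expected payoff of B: (1/5)·4 + (2/5)·0 + (2/5)·5 = 14/5.
The largest is 5, so Player 1's best response is M.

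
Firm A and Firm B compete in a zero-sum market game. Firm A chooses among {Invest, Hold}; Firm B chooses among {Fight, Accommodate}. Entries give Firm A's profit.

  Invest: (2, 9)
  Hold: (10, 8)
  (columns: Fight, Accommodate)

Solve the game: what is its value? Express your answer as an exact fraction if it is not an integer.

Row minima: Invest → 2, Hold → 8; maximin = 8.
Column maxima: Fight → 10, Accommodate → 9; minimax = 9.
8 ≠ 9, so there is no saddle point; optimal play is mixed.
Let Firm A play Invest with probability p. Expected payoff against Fight: 2p + 10(1−p) = −8p + 10; against Accommodate: 9p + 8(1−p) = p + 8.
Setting these equal: −8p + 10 = p + 8 ⇒ −9p = -2 ⇒ p = 2/9, and the value is (-8)·(2/9) + 10 = 74/9.
For Firm B: with q = P(Fight), equating Invest's and Hold's payoffs gives −7q + 9 = 2q + 8 ⇒ q = 1/9.

74/9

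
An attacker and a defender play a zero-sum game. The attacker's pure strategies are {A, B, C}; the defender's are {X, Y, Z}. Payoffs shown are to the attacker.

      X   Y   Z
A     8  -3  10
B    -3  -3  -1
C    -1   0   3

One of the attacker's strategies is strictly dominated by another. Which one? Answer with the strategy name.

C gives a strictly higher payoff than B against every column: -1 > -3, 0 > -3, 3 > -1.
So B is strictly dominated and the attacker never plays it.

B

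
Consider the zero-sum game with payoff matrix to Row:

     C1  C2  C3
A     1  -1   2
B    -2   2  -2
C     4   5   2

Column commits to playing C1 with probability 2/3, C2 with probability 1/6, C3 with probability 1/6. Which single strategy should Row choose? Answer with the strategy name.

C

Expected payoff of A: (2/3)·1 + (1/6)·(-1) + (1/6)·2 = 5/6.
Expected payoff of B: (2/3)·(-2) + (1/6)·2 + (1/6)·(-2) = -4/3.
Expected payoff of C: (2/3)·4 + (1/6)·5 + (1/6)·2 = 23/6.
The largest is 23/6, so Row's best response is C.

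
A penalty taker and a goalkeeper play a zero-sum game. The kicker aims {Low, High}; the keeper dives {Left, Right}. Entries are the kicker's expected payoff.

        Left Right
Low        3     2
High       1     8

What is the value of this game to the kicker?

11/4

Row minima: Low → 2, High → 1; maximin = 2.
Column maxima: Left → 3, Right → 8; minimax = 3.
2 ≠ 3, so there is no saddle point; optimal play is mixed.
Let the kicker play Low with probability p. Expected payoff against Left: 3p + 1(1−p) = 2p + 1; against Right: 2p + 8(1−p) = −6p + 8.
Setting these equal: 2p + 1 = −6p + 8 ⇒ 8p = 7 ⇒ p = 7/8, and the value is (2)·(7/8) + 1 = 11/4.
For the keeper: with q = P(Left), equating Low's and High's payoffs gives q + 2 = −7q + 8 ⇒ q = 3/4.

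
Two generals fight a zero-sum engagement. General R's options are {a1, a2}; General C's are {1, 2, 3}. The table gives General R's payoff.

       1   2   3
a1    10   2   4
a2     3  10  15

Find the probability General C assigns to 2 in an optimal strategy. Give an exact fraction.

Row minima: a1 → 2, a2 → 3; maximin = 3.
Column maxima: 1 → 10, 2 → 10, 3 → 15; minimax = 10.
3 ≠ 10, so there is no saddle point; optimal play is mixed.
3 is strictly dominated by 2 (it gives General R strictly more in every row), so General C never plays it.
On the remaining 2×2 (a1, a2 vs 1, 2):
Let General R play a1 with probability p. Expected payoff against 1: 10p + 3(1−p) = 7p + 3; against 2: 2p + 10(1−p) = −8p + 10.
Setting these equal: 7p + 3 = −8p + 10 ⇒ 15p = 7 ⇒ p = 7/15, and the value is (7)·(7/15) + 3 = 94/15.
For General C: with q = P(1), equating a1's and a2's payoffs gives 8q + 2 = −7q + 10 ⇒ q = 8/15.

7/15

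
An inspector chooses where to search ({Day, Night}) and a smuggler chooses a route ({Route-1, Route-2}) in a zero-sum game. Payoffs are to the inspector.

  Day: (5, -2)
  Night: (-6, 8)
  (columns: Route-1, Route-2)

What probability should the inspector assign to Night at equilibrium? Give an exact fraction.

Row minima: Day → -2, Night → -6; maximin = -2.
Column maxima: Route-1 → 5, Route-2 → 8; minimax = 5.
-2 ≠ 5, so there is no saddle point; optimal play is mixed.
Let the inspector play Day with probability p. Expected payoff against Route-1: 5p + (-6)(1−p) = 11p − 6; against Route-2: (-2)p + 8(1−p) = −10p + 8.
Setting these equal: 11p − 6 = −10p + 8 ⇒ 21p = 14 ⇒ p = 2/3, and the value is (11)·(2/3) − 6 = 4/3.
For the smuggler: with q = P(Route-1), equating Day's and Night's payoffs gives 7q − 2 = −14q + 8 ⇒ q = 10/21.

1/3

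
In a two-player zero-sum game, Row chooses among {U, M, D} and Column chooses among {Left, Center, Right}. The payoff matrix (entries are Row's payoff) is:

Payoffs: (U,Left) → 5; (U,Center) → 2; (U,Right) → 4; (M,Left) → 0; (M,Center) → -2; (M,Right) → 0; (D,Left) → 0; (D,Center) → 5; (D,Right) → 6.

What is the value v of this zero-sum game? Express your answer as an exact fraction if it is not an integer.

25/8

Row minima: U → 2, M → -2, D → 0; maximin = 2.
Column maxima: Left → 5, Center → 5, Right → 6; minimax = 5.
2 ≠ 5, so there is no saddle point; optimal play is mixed.
M is strictly dominated by U, so Row never plays it.
Right is strictly dominated by Center (it gives Row strictly more in every row), so Column never plays it.
On the remaining 2×2 (U, D vs Left, Center):
Let Row play U with probability p. Expected payoff against Left: 5p + 0(1−p) = 5p; against Center: 2p + 5(1−p) = −3p + 5.
Setting these equal: 5p = −3p + 5 ⇒ 8p = 5 ⇒ p = 5/8, and the value is (5)·(5/8) = 25/8.
For Column: with q = P(Left), equating U's and D's payoffs gives 3q + 2 = −5q + 5 ⇒ q = 3/8.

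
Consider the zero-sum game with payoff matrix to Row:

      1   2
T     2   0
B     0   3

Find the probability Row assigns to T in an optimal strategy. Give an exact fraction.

3/5

Row minima: T → 0, B → 0; maximin = 0.
Column maxima: 1 → 2, 2 → 3; minimax = 2.
0 ≠ 2, so there is no saddle point; optimal play is mixed.
Let Row play T with probability p. Expected payoff against 1: 2p + 0(1−p) = 2p; against 2: 0p + 3(1−p) = −3p + 3.
Setting these equal: 2p = −3p + 3 ⇒ 5p = 3 ⇒ p = 3/5, and the value is (2)·(3/5) = 6/5.
For Column: with q = P(1), equating T's and B's payoffs gives 2q = −3q + 3 ⇒ q = 3/5.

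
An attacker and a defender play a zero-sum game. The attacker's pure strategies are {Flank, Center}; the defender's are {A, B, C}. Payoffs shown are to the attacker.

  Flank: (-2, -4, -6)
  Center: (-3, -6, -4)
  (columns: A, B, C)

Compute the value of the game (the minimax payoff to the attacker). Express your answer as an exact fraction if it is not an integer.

Row minima: Flank → -6, Center → -6; maximin = -6.
Column maxima: A → -2, B → -4, C → -4; minimax = -4.
-6 ≠ -4, so there is no saddle point; optimal play is mixed.
A is strictly dominated by B (it gives the attacker strictly more in every row), so the defender never plays it.
On the remaining 2×2 (Flank, Center vs B, C):
Let the attacker play Flank with probability p. Expected payoff against B: (-4)p + (-6)(1−p) = 2p − 6; against C: (-6)p + (-4)(1−p) = −2p − 4.
Setting these equal: 2p − 6 = −2p − 4 ⇒ 4p = 2 ⇒ p = 1/2, and the value is (2)·(1/2) − 6 = -5.
For the defender: with q = P(B), equating Flank's and Center's payoffs gives 2q − 6 = −2q − 4 ⇒ q = 1/2.

-5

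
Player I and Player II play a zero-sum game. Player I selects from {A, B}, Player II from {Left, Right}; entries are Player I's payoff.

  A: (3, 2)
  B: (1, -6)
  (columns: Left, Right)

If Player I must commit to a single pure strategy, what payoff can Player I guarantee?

Row minima: A → 2, B → -6.
The best of these is 2.

2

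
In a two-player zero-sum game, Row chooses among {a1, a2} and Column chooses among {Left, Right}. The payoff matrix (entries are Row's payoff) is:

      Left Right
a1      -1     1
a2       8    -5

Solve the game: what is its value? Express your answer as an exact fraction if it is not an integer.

1/5

Row minima: a1 → -1, a2 → -5; maximin = -1.
Column maxima: Left → 8, Right → 1; minimax = 1.
-1 ≠ 1, so there is no saddle point; optimal play is mixed.
Let Row play a1 with probability p. Expected payoff against Left: (-1)p + 8(1−p) = −9p + 8; against Right: 1p + (-5)(1−p) = 6p − 5.
Setting these equal: −9p + 8 = 6p − 5 ⇒ −15p = -13 ⇒ p = 13/15, and the value is (-9)·(13/15) + 8 = 1/5.
For Column: with q = P(Left), equating a1's and a2's payoffs gives −2q + 1 = 13q − 5 ⇒ q = 2/5.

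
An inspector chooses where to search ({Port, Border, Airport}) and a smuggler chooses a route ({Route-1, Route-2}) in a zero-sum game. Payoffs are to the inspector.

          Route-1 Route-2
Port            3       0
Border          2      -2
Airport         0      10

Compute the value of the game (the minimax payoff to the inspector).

30/13

Row minima: Port → 0, Border → -2, Airport → 0; maximin = 0.
Column maxima: Route-1 → 3, Route-2 → 10; minimax = 3.
0 ≠ 3, so there is no saddle point; optimal play is mixed.
Border is strictly dominated by Port, so the inspector never plays it.
On the remaining 2×2 (Port, Airport vs Route-1, Route-2):
Let the inspector play Port with probability p. Expected payoff against Route-1: 3p + 0(1−p) = 3p; against Route-2: 0p + 10(1−p) = −10p + 10.
Setting these equal: 3p = −10p + 10 ⇒ 13p = 10 ⇒ p = 10/13, and the value is (3)·(10/13) = 30/13.
For the smuggler: with q = P(Route-1), equating Port's and Airport's payoffs gives 3q = −10q + 10 ⇒ q = 10/13.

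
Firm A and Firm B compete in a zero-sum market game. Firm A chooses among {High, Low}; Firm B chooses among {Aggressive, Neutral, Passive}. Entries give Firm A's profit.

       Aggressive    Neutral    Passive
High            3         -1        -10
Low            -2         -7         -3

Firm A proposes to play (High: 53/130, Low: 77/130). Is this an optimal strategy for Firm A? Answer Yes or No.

Against Aggressive this mix gives (53/130)·3 + (77/130)·(-2) = 1/26.
Against Neutral this mix gives (53/130)·(-1) + (77/130)·(-7) = -296/65.
Against Passive this mix gives (53/130)·(-10) + (77/130)·(-3) = -761/130.
Firm B will play Passive, holding Firm A to -761/130. Shifting weight toward the row that does better against Passive would raise this floor (the equalizing mix achieves -67/13 against both Passive and Neutral), so the proposed strategy is not optimal.

No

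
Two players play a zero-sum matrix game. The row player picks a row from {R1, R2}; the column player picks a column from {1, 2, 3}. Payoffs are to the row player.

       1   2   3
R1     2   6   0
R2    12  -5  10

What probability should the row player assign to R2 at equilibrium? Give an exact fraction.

Row minima: R1 → 0, R2 → -5; maximin = 0.
Column maxima: 1 → 12, 2 → 6, 3 → 10; minimax = 6.
0 ≠ 6, so there is no saddle point; optimal play is mixed.
1 is strictly dominated by 3 (it gives the row player strictly more in every row), so the column player never plays it.
On the remaining 2×2 (R1, R2 vs 2, 3):
Let the row player play R1 with probability p. Expected payoff against 2: 6p + (-5)(1−p) = 11p − 5; against 3: 0p + 10(1−p) = −10p + 10.
Setting these equal: 11p − 5 = −10p + 10 ⇒ 21p = 15 ⇒ p = 5/7, and the value is (11)·(5/7) − 5 = 20/7.
For the column player: with q = P(2), equating R1's and R2's payoffs gives 6q = −15q + 10 ⇒ q = 10/21.

2/7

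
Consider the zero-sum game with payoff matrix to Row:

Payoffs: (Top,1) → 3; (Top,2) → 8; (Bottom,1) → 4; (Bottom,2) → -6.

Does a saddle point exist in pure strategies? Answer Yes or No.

Row minima: Top → 3, Bottom → -6; maximin = 3.
Column maxima: 1 → 4, 2 → 8; minimax = 4.
3 ≠ 4, so no pure-strategy equilibrium exists.

No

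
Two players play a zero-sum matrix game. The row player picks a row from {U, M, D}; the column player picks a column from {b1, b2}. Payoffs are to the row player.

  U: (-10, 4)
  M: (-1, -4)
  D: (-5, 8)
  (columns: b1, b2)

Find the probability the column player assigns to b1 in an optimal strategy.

Row minima: U → -10, M → -4, D → -5; maximin = -4.
Column maxima: b1 → -1, b2 → 8; minimax = -1.
-4 ≠ -1, so there is no saddle point; optimal play is mixed.
U is strictly dominated by D, so the row player never plays it.
On the remaining 2×2 (M, D vs b1, b2):
Let the row player play M with probability p. Expected payoff against b1: (-1)p + (-5)(1−p) = 4p − 5; against b2: (-4)p + 8(1−p) = −12p + 8.
Setting these equal: 4p − 5 = −12p + 8 ⇒ 16p = 13 ⇒ p = 13/16, and the value is (4)·(13/16) − 5 = -7/4.
For the column player: with q = P(b1), equating M's and D's payoffs gives 3q − 4 = −13q + 8 ⇒ q = 3/4.

3/4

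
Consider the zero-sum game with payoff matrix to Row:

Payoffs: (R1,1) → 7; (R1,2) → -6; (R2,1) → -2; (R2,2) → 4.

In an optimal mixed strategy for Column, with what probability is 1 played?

10/19

Row minima: R1 → -6, R2 → -2; maximin = -2.
Column maxima: 1 → 7, 2 → 4; minimax = 4.
-2 ≠ 4, so there is no saddle point; optimal play is mixed.
Let Row play R1 with probability p. Expected payoff against 1: 7p + (-2)(1−p) = 9p − 2; against 2: (-6)p + 4(1−p) = −10p + 4.
Setting these equal: 9p − 2 = −10p + 4 ⇒ 19p = 6 ⇒ p = 6/19, and the value is (9)·(6/19) − 2 = 16/19.
For Column: with q = P(1), equating R1's and R2's payoffs gives 13q − 6 = −6q + 4 ⇒ q = 10/19.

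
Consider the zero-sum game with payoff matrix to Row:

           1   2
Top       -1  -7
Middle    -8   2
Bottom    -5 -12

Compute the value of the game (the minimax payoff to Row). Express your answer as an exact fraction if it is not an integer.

Row minima: Top → -7, Middle → -8, Bottom → -12; maximin = -7.
Column maxima: 1 → -1, 2 → 2; minimax = -1.
-7 ≠ -1, so there is no saddle point; optimal play is mixed.
Bottom is strictly dominated by Top, so Row never plays it.
On the remaining 2×2 (Top, Middle vs 1, 2):
Let Row play Top with probability p. Expected payoff against 1: (-1)p + (-8)(1−p) = 7p − 8; against 2: (-7)p + 2(1−p) = −9p + 2.
Setting these equal: 7p − 8 = −9p + 2 ⇒ 16p = 10 ⇒ p = 5/8, and the value is (7)·(5/8) − 8 = -29/8.
For Column: with q = P(1), equating Top's and Middle's payoffs gives 6q − 7 = −10q + 2 ⇒ q = 9/16.

-29/8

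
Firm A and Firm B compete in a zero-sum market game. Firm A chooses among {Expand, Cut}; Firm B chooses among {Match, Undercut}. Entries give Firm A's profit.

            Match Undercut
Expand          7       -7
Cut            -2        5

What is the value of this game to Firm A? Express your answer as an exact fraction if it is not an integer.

Row minima: Expand → -7, Cut → -2; maximin = -2.
Column maxima: Match → 7, Undercut → 5; minimax = 5.
-2 ≠ 5, so there is no saddle point; optimal play is mixed.
Let Firm A play Expand with probability p. Expected payoff against Match: 7p + (-2)(1−p) = 9p − 2; against Undercut: (-7)p + 5(1−p) = −12p + 5.
Setting these equal: 9p − 2 = −12p + 5 ⇒ 21p = 7 ⇒ p = 1/3, and the value is (9)·(1/3) − 2 = 1.
For Firm B: with q = P(Match), equating Expand's and Cut's payoffs gives 14q − 7 = −7q + 5 ⇒ q = 4/7.

1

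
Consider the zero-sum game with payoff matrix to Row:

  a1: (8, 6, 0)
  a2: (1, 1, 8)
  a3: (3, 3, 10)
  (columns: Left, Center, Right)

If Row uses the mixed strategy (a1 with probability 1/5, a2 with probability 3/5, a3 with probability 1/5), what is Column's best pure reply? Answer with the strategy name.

Center

If Column plays Left, Row's expected payoff is (1/5)·8 + (3/5)·1 + (1/5)·3 = 14/5.
If Column plays Center, Row's expected payoff is (1/5)·6 + (3/5)·1 + (1/5)·3 = 12/5.
If Column plays Right, Row's expected payoff is (1/5)·0 + (3/5)·8 + (1/5)·10 = 34/5.
Column minimizes Row's payoff; the smallest is 12/5, so the best response is Center.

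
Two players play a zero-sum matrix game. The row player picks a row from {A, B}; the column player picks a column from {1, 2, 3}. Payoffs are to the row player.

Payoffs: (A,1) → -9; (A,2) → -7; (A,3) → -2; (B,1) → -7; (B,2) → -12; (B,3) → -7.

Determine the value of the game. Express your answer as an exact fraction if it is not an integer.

Row minima: A → -9, B → -12; maximin = -9.
Column maxima: 1 → -7, 2 → -7, 3 → -2; minimax = -7.
-9 ≠ -7, so there is no saddle point; optimal play is mixed.
3 is strictly dominated by 2 (it gives the row player strictly more in every row), so the column player never plays it.
On the remaining 2×2 (A, B vs 1, 2):
Let the row player play A with probability p. Expected payoff against 1: (-9)p + (-7)(1−p) = −2p − 7; against 2: (-7)p + (-12)(1−p) = 5p − 12.
Setting these equal: −2p − 7 = 5p − 12 ⇒ −7p = -5 ⇒ p = 5/7, and the value is (-2)·(5/7) − 7 = -59/7.
For the column player: with q = P(1), equating A's and B's payoffs gives −2q − 7 = 5q − 12 ⇒ q = 5/7.

-59/7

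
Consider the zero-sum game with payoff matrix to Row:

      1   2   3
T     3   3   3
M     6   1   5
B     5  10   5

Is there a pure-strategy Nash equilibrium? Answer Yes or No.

Row minima: T → 3, M → 1, B → 5; maximin = 5.
Column maxima: 1 → 6, 2 → 10, 3 → 5; minimax = 5.
maximin = minimax = 5, so a saddle point exists.

Yes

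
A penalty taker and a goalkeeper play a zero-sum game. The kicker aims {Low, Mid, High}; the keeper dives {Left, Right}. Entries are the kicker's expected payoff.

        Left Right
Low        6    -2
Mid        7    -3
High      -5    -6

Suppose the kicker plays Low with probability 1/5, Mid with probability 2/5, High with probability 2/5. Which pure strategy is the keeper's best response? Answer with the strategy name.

Right

If the keeper plays Left, the kicker's expected payoff is (1/5)·6 + (2/5)·7 + (2/5)·(-5) = 2.
If the keeper plays Right, the kicker's expected payoff is (1/5)·(-2) + (2/5)·(-3) + (2/5)·(-6) = -4.
The keeper minimizes the kicker's payoff; the smallest is -4, so the best response is Right.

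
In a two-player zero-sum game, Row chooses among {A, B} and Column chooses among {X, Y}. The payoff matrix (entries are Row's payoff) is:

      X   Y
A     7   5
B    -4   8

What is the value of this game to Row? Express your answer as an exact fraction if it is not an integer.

Row minima: A → 5, B → -4; maximin = 5.
Column maxima: X → 7, Y → 8; minimax = 7.
5 ≠ 7, so there is no saddle point; optimal play is mixed.
Let Row play A with probability p. Expected payoff against X: 7p + (-4)(1−p) = 11p − 4; against Y: 5p + 8(1−p) = −3p + 8.
Setting these equal: 11p − 4 = −3p + 8 ⇒ 14p = 12 ⇒ p = 6/7, and the value is (11)·(6/7) − 4 = 38/7.
For Column: with q = P(X), equating A's and B's payoffs gives 2q + 5 = −12q + 8 ⇒ q = 3/14.

38/7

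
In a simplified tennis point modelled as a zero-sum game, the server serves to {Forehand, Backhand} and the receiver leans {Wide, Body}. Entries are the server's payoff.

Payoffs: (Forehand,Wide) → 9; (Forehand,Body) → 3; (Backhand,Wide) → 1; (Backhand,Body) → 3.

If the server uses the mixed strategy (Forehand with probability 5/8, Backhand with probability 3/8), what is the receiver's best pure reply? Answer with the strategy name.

If the receiver plays Wide, the server's expected payoff is (5/8)·9 + (3/8)·1 = 6.
If the receiver plays Body, the server's expected payoff is (5/8)·3 + (3/8)·3 = 3.
The receiver minimizes the server's payoff; the smallest is 3, so the best response is Body.

Body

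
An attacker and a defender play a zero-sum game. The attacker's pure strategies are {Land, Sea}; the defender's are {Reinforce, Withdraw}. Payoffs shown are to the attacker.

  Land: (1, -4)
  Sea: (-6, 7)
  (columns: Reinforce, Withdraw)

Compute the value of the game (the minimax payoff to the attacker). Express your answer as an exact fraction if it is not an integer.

-17/18

Row minima: Land → -4, Sea → -6; maximin = -4.
Column maxima: Reinforce → 1, Withdraw → 7; minimax = 1.
-4 ≠ 1, so there is no saddle point; optimal play is mixed.
Let the attacker play Land with probability p. Expected payoff against Reinforce: 1p + (-6)(1−p) = 7p − 6; against Withdraw: (-4)p + 7(1−p) = −11p + 7.
Setting these equal: 7p − 6 = −11p + 7 ⇒ 18p = 13 ⇒ p = 13/18, and the value is (7)·(13/18) − 6 = -17/18.
For the defender: with q = P(Reinforce), equating Land's and Sea's payoffs gives 5q − 4 = −13q + 7 ⇒ q = 11/18.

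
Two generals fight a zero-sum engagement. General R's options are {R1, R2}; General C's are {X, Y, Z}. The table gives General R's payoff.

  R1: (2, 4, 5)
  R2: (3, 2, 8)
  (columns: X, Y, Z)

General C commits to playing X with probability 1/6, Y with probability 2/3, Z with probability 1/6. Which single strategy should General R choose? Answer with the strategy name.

R1

Expected payoff of R1: (1/6)·2 + (2/3)·4 + (1/6)·5 = 23/6.
Expected payoff of R2: (1/6)·3 + (2/3)·2 + (1/6)·8 = 19/6.
The largest is 23/6, so General R's best response is R1.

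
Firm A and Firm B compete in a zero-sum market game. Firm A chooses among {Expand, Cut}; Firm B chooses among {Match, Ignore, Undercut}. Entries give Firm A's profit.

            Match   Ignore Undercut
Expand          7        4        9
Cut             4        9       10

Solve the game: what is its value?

47/8

Row minima: Expand → 4, Cut → 4; maximin = 4.
Column maxima: Match → 7, Ignore → 9, Undercut → 10; minimax = 7.
4 ≠ 7, so there is no saddle point; optimal play is mixed.
Undercut is strictly dominated by Match (it gives Firm A strictly more in every row), so Firm B never plays it.
On the remaining 2×2 (Expand, Cut vs Match, Ignore):
Let Firm A play Expand with probability p. Expected payoff against Match: 7p + 4(1−p) = 3p + 4; against Ignore: 4p + 9(1−p) = −5p + 9.
Setting these equal: 3p + 4 = −5p + 9 ⇒ 8p = 5 ⇒ p = 5/8, and the value is (3)·(5/8) + 4 = 47/8.
For Firm B: with q = P(Match), equating Expand's and Cut's payoffs gives 3q + 4 = −5q + 9 ⇒ q = 5/8.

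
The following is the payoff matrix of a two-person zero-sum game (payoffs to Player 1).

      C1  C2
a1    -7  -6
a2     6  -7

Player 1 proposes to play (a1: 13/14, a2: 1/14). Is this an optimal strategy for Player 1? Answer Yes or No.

Yes

Against C1 this mix gives (13/14)·(-7) + (1/14)·6 = -85/14.
Against C2 this mix gives (13/14)·(-6) + (1/14)·(-7) = -85/14.
All of Player 2's active replies (C1, C2) yield -85/14, and no column does worse for Player 1. The mix makes Player 2 indifferent and guarantees -85/14, so it is optimal.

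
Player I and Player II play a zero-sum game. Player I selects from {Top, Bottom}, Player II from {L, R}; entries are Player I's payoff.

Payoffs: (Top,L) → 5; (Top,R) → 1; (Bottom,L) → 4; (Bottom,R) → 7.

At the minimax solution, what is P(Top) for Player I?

Row minima: Top → 1, Bottom → 4; maximin = 4.
Column maxima: L → 5, R → 7; minimax = 5.
4 ≠ 5, so there is no saddle point; optimal play is mixed.
Let Player I play Top with probability p. Expected payoff against L: 5p + 4(1−p) = p + 4; against R: 1p + 7(1−p) = −6p + 7.
Setting these equal: p + 4 = −6p + 7 ⇒ 7p = 3 ⇒ p = 3/7, and the value is (1)·(3/7) + 4 = 31/7.
For Player II: with q = P(L), equating Top's and Bottom's payoffs gives 4q + 1 = −3q + 7 ⇒ q = 6/7.

3/7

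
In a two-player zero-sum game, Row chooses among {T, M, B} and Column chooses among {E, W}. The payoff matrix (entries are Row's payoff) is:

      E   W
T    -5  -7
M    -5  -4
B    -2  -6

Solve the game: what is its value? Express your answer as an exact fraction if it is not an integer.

-22/5

Row minima: T → -7, M → -5, B → -6; maximin = -5.
Column maxima: E → -2, W → -4; minimax = -4.
-5 ≠ -4, so there is no saddle point; optimal play is mixed.
T is strictly dominated by B, so Row never plays it.
On the remaining 2×2 (M, B vs E, W):
Let Row play M with probability p. Expected payoff against E: (-5)p + (-2)(1−p) = −3p − 2; against W: (-4)p + (-6)(1−p) = 2p − 6.
Setting these equal: −3p − 2 = 2p − 6 ⇒ −5p = -4 ⇒ p = 4/5, and the value is (-3)·(4/5) − 2 = -22/5.
For Column: with q = P(E), equating M's and B's payoffs gives −q − 4 = 4q − 6 ⇒ q = 2/5.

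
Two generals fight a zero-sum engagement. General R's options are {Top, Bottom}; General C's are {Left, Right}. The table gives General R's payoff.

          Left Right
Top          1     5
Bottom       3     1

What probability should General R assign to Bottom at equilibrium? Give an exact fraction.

Row minima: Top → 1, Bottom → 1; maximin = 1.
Column maxima: Left → 3, Right → 5; minimax = 3.
1 ≠ 3, so there is no saddle point; optimal play is mixed.
Let General R play Top with probability p. Expected payoff against Left: 1p + 3(1−p) = −2p + 3; against Right: 5p + 1(1−p) = 4p + 1.
Setting these equal: −2p + 3 = 4p + 1 ⇒ −6p = -2 ⇒ p = 1/3, and the value is (-2)·(1/3) + 3 = 7/3.
For General C: with q = P(Left), equating Top's and Bottom's payoffs gives −4q + 5 = 2q + 1 ⇒ q = 2/3.

2/3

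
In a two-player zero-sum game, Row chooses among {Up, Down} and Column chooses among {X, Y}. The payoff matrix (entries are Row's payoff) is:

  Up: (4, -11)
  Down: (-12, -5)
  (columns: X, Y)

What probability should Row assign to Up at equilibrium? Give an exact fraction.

Row minima: Up → -11, Down → -12; maximin = -11.
Column maxima: X → 4, Y → -5; minimax = -5.
-11 ≠ -5, so there is no saddle point; optimal play is mixed.
Let Row play Up with probability p. Expected payoff against X: 4p + (-12)(1−p) = 16p − 12; against Y: (-11)p + (-5)(1−p) = −6p − 5.
Setting these equal: 16p − 12 = −6p − 5 ⇒ 22p = 7 ⇒ p = 7/22, and the value is (16)·(7/22) − 12 = -76/11.
For Column: with q = P(X), equating Up's and Down's payoffs gives 15q − 11 = −7q − 5 ⇒ q = 3/11.

7/22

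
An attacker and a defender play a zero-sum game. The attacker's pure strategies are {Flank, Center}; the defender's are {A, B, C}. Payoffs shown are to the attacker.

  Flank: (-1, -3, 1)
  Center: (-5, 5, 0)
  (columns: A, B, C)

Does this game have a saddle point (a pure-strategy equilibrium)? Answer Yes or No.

No

Row minima: Flank → -3, Center → -5; maximin = -3.
Column maxima: A → -1, B → 5, C → 1; minimax = -1.
-3 ≠ -1, so no pure-strategy equilibrium exists.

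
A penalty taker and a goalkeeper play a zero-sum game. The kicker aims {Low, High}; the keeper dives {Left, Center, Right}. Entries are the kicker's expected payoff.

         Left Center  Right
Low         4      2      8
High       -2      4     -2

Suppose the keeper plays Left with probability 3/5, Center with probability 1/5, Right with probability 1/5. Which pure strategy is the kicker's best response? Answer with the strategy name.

Expected payoff of Low: (3/5)·4 + (1/5)·2 + (1/5)·8 = 22/5.
Expected payoff of High: (3/5)·(-2) + (1/5)·4 + (1/5)·(-2) = -4/5.
The largest is 22/5, so the kicker's best response is Low.

Low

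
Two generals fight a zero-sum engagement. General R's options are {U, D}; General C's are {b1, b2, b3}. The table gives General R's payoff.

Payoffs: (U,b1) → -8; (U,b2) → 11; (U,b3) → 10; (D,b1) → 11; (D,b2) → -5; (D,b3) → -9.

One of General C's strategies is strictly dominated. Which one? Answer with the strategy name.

b3 holds General R's payoff strictly below b2 in every row: 10 < 11, -9 < -5.
So b2 is strictly dominated for General C.

b2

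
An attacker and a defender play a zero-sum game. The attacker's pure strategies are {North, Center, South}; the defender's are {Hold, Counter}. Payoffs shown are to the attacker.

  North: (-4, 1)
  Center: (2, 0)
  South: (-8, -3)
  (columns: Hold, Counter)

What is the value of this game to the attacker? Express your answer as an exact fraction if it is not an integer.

Row minima: North → -4, Center → 0, South → -8; maximin = 0.
Column maxima: Hold → 2, Counter → 1; minimax = 1.
0 ≠ 1, so there is no saddle point; optimal play is mixed.
South is strictly dominated by North, so the attacker never plays it.
On the remaining 2×2 (North, Center vs Hold, Counter):
Let the attacker play North with probability p. Expected payoff against Hold: (-4)p + 2(1−p) = −6p + 2; against Counter: 1p + 0(1−p) = p.
Setting these equal: −6p + 2 = p ⇒ −7p = -2 ⇒ p = 2/7, and the value is (-6)·(2/7) + 2 = 2/7.
For the defender: with q = P(Hold), equating North's and Center's payoffs gives −5q + 1 = 2q ⇒ q = 1/7.

2/7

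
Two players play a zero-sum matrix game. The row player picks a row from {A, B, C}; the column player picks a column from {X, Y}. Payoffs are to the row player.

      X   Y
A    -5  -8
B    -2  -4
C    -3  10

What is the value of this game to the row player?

-32/15

Row minima: A → -8, B → -4, C → -3; maximin = -3.
Column maxima: X → -2, Y → 10; minimax = -2.
-3 ≠ -2, so there is no saddle point; optimal play is mixed.
A is strictly dominated by B, so the row player never plays it.
On the remaining 2×2 (B, C vs X, Y):
Let the row player play B with probability p. Expected payoff against X: (-2)p + (-3)(1−p) = p − 3; against Y: (-4)p + 10(1−p) = −14p + 10.
Setting these equal: p − 3 = −14p + 10 ⇒ 15p = 13 ⇒ p = 13/15, and the value is (1)·(13/15) − 3 = -32/15.
For the column player: with q = P(X), equating B's and C's payoffs gives 2q − 4 = −13q + 10 ⇒ q = 14/15.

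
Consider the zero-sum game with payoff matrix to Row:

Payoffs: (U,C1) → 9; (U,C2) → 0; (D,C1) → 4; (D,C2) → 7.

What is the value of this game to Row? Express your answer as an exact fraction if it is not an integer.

Row minima: U → 0, D → 4; maximin = 4.
Column maxima: C1 → 9, C2 → 7; minimax = 7.
4 ≠ 7, so there is no saddle point; optimal play is mixed.
Let Row play U with probability p. Expected payoff against C1: 9p + 4(1−p) = 5p + 4; against C2: 0p + 7(1−p) = −7p + 7.
Setting these equal: 5p + 4 = −7p + 7 ⇒ 12p = 3 ⇒ p = 1/4, and the value is (5)·(1/4) + 4 = 21/4.
For Column: with q = P(C1), equating U's and D's payoffs gives 9q = −3q + 7 ⇒ q = 7/12.

21/4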